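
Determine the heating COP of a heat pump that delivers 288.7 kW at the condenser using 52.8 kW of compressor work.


COP_hp = Q_cond / W
COP_hp = 288.7 / 52.8
COP_hp = 5.468

5.468


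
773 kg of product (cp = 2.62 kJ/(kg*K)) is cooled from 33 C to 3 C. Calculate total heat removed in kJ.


dT = 33 - (3) = 30 K
Q = m * cp * dT = 773 * 2.62 * 30
Q = 60758 kJ

60758


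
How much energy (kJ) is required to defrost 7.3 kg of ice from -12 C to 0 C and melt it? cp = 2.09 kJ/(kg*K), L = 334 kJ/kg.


Sensible heat = cp * dT = 2.09 * 12 = 25.08 kJ/kg
Total per kg = 25.08 + 334 = 359.08 kJ/kg
Q = m * total = 7.3 * 359.08
Q = 2621.3 kJ

2621.3


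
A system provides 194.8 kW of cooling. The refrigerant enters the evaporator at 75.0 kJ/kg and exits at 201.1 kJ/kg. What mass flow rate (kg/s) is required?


dh = 201.1 - 75.0 = 126.1 kJ/kg
m_dot = Q / dh = 194.8 / 126.1 = 1.5448 kg/s

1.5448


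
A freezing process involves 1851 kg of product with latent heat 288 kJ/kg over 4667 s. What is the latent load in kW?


Q_lat = m * h_fg / t
Q_lat = 1851 * 288 / 4667
Q_lat = 114.22 kW

114.22


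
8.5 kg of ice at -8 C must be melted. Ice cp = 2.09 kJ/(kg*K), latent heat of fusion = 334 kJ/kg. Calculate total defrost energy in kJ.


Sensible heat = cp * dT = 2.09 * 8 = 16.72 kJ/kg
Total per kg = 16.72 + 334 = 350.72 kJ/kg
Q = m * total = 8.5 * 350.72
Q = 2981.1 kJ

2981.1


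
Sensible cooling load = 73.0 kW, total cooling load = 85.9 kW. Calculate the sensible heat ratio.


SHR = Q_sensible / Q_total
SHR = 73.0 / 85.9
SHR = 0.85

0.85


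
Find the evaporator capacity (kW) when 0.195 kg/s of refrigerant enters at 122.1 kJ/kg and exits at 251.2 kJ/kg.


dh = 251.2 - 122.1 = 129.1 kJ/kg
Q_evap = m_dot * dh = 0.195 * 129.1
Q_evap = 25.17 kW

25.17


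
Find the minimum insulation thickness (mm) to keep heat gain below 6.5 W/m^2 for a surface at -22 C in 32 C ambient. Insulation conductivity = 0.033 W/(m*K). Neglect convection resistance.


dT = 32 - (-22) = 54 K
thickness = k * dT / q_max * 1000
thickness = 0.033 * 54 / 6.5 * 1000
thickness = 274.2 mm

274.2


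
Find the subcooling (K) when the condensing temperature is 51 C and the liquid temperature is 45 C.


Subcooling = T_cond - T_liquid
Subcooling = 51 - 45
Subcooling = 6 K

6


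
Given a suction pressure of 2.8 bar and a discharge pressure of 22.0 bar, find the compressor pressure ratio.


PR = P_high / P_low
PR = 22.0 / 2.8
PR = 7.857

7.857


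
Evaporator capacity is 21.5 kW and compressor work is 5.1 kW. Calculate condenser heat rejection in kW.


Q_cond = Q_evap + W
Q_cond = 21.5 + 5.1
Q_cond = 26.6 kW

26.6


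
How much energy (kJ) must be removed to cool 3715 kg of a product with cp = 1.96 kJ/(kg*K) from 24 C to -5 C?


dT = 24 - (-5) = 29 K
Q = m * cp * dT = 3715 * 1.96 * 29
Q = 211161 kJ

211161


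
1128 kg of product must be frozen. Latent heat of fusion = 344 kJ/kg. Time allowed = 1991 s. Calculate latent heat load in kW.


Q_lat = m * h_fg / t
Q_lat = 1128 * 344 / 1991
Q_lat = 194.89 kW

194.89


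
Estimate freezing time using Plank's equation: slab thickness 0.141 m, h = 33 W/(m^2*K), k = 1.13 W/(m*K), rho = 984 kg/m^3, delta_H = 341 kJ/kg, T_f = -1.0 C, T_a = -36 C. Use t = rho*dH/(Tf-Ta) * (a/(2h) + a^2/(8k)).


dT = -1.0 - (-36) = 35.0 K
term1 = a/(2h) = 0.141/(2*33) = 0.002136363636
term2 = a^2/(8k) = 0.141^2/(8*1.13) = 0.002199225664
t = rho*dH*1000/dT * (term1 + term2)
t = 984*341*1000/35.0 * (0.002136363636 + 0.002199225664)
t = 41565 s

41565


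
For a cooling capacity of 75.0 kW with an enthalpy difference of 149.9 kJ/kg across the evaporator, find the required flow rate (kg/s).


m_dot = Q / dh
m_dot = 75.0 / 149.9
m_dot = 0.5003 kg/s

0.5003


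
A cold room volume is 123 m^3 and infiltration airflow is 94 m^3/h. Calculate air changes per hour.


ACH = flow / volume
ACH = 94 / 123
ACH = 0.764

0.764


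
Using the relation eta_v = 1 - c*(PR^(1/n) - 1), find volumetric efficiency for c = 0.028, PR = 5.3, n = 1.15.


PR^(1/n) = 5.3^(1/1.15) = 4.26388128
eta_v = 1 - 0.028 * (4.26388128 - 1)
eta_v = 0.9086

0.9086


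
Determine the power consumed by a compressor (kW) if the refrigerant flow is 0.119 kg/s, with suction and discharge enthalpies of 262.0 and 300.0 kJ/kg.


dh = 300.0 - 262.0 = 38.0 kJ/kg
W = m_dot * dh = 0.119 * 38.0 = 4.52 kW

4.52


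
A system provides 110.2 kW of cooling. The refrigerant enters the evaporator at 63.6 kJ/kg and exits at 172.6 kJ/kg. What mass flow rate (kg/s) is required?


dh = 172.6 - 63.6 = 109.0 kJ/kg
m_dot = Q / dh = 110.2 / 109.0 = 1.011 kg/s

1.011


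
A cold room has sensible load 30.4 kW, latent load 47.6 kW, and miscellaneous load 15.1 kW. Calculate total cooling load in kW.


Q_total = Q_s + Q_l + Q_misc
Q_total = 30.4 + 47.6 + 15.1
Q_total = 93.1 kW

93.1


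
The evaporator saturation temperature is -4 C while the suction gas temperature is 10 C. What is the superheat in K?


Superheat = T_suction - T_evap
Superheat = 10 - (-4)
Superheat = 14 K

14


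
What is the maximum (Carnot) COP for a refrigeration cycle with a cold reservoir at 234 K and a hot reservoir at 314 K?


dT = 314 - 234 = 80 K
COP_carnot = T_cold / dT = 234 / 80
COP_carnot = 2.925

2.925


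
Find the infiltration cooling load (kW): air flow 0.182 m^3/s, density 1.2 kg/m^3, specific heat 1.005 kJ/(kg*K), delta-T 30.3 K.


Q = V_dot * rho * cp * dT
Q = 0.182 * 1.2 * 1.005 * 30.3
Q = 6.651 kW

6.651


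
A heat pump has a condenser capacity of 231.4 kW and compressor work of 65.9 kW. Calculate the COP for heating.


COP_hp = Q_cond / W
COP_hp = 231.4 / 65.9
COP_hp = 3.511

3.511


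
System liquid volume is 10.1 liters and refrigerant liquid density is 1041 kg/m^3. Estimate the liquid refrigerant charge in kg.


Charge = V * rho / 1000
Charge = 10.1 * 1041 / 1000
Charge = 10.51 kg

10.51


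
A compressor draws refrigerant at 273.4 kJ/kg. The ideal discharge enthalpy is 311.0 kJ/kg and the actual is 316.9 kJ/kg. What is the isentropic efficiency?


dh_ideal = 311.0 - 273.4 = 37.6 kJ/kg
dh_actual = 316.9 - 273.4 = 43.5 kJ/kg
eta_s = dh_ideal / dh_actual = 37.6 / 43.5
eta_s = 0.8644

0.8644


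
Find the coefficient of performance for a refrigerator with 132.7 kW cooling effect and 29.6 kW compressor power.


COP = Q_evap / W
COP = 132.7 / 29.6
COP = 4.483

4.483


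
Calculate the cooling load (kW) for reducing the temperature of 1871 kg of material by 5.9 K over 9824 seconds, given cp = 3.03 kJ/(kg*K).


Q = m * cp * dT / t
Q = 1871 * 3.03 * 5.9 / 9824
Q = 3.405 kW

3.405


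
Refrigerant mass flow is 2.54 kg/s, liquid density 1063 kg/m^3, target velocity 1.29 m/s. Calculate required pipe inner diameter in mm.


A = m_dot / (rho * v) = 2.54 / (1063 * 1.29) = 0.001852297505 m^2
d = sqrt(4*A/pi) * 1000
d = 48.6 mm

48.6


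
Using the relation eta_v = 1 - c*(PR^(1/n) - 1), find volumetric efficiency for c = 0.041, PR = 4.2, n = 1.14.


PR^(1/n) = 4.2^(1/1.14) = 3.52135576
eta_v = 1 - 0.041 * (3.52135576 - 1)
eta_v = 0.8966

0.8966


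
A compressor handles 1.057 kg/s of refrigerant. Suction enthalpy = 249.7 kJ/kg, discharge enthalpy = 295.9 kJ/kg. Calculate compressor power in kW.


dh = 295.9 - 249.7 = 46.2 kJ/kg
W = m_dot * dh = 1.057 * 46.2 = 48.83 kW

48.83


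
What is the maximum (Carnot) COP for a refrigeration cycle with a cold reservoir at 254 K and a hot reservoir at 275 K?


dT = 275 - 254 = 21 K
COP_carnot = T_cold / dT = 254 / 21
COP_carnot = 12.095

12.095


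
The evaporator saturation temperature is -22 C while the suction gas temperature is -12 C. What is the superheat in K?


Superheat = T_suction - T_evap
Superheat = -12 - (-22)
Superheat = 10 K

10


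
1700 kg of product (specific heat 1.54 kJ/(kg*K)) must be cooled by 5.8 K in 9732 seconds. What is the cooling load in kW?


Q = m * cp * dT / t
Q = 1700 * 1.54 * 5.8 / 9732
Q = 1.56 kW

1.56


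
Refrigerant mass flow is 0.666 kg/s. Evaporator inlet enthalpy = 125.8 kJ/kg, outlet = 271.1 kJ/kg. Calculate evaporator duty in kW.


dh = 271.1 - 125.8 = 145.3 kJ/kg
Q_evap = m_dot * dh = 0.666 * 145.3
Q_evap = 96.77 kW

96.77


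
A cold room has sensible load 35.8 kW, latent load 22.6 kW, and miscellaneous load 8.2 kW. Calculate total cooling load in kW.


Q_total = Q_s + Q_l + Q_misc
Q_total = 35.8 + 22.6 + 8.2
Q_total = 66.6 kW

66.6


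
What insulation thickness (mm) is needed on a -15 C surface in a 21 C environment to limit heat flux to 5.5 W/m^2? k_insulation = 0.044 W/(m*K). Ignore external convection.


dT = 21 - (-15) = 36 K
thickness = k * dT / q_max * 1000
thickness = 0.044 * 36 / 5.5 * 1000
thickness = 288.0 mm

288.0


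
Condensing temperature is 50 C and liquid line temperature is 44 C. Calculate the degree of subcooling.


Subcooling = T_cond - T_liquid
Subcooling = 50 - 44
Subcooling = 6 K

6


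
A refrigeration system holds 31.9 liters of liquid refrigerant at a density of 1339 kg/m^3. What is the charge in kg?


Charge = V * rho / 1000
Charge = 31.9 * 1339 / 1000
Charge = 42.71 kg

42.71


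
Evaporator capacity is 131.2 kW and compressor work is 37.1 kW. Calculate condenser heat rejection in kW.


Q_cond = Q_evap + W
Q_cond = 131.2 + 37.1
Q_cond = 168.3 kW

168.3


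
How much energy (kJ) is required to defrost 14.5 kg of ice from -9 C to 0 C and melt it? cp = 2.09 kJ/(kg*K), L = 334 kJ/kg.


Sensible heat = cp * dT = 2.09 * 9 = 18.81 kJ/kg
Total per kg = 18.81 + 334 = 352.81 kJ/kg
Q = m * total = 14.5 * 352.81
Q = 5115.7 kJ

5115.7


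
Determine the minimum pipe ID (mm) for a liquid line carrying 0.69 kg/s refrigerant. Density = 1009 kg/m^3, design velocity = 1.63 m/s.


A = m_dot / (rho * v) = 0.69 / (1009 * 1.63) = 0.00041953705 m^2
d = sqrt(4*A/pi) * 1000
d = 23.1 mm

23.1


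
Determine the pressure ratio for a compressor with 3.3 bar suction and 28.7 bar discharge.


PR = P_high / P_low
PR = 28.7 / 3.3
PR = 8.697

8.697


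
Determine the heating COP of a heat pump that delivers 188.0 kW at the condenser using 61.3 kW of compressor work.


COP_hp = Q_cond / W
COP_hp = 188.0 / 61.3
COP_hp = 3.067

3.067


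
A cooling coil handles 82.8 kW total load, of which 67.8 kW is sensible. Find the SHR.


SHR = Q_sensible / Q_total
SHR = 67.8 / 82.8
SHR = 0.819

0.819


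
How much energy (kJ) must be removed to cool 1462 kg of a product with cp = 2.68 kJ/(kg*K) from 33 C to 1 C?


dT = 33 - (1) = 32 K
Q = m * cp * dT = 1462 * 2.68 * 32
Q = 125381 kJ

125381


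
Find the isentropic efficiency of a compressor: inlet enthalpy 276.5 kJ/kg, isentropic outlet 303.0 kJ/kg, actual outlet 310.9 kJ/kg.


dh_ideal = 303.0 - 276.5 = 26.5 kJ/kg
dh_actual = 310.9 - 276.5 = 34.4 kJ/kg
eta_s = dh_ideal / dh_actual = 26.5 / 34.4
eta_s = 0.7703

0.7703


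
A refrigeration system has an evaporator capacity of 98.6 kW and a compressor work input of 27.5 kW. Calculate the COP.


COP = Q_evap / W
COP = 98.6 / 27.5
COP = 3.585

3.585


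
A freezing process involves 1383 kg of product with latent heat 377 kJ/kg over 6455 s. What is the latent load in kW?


Q_lat = m * h_fg / t
Q_lat = 1383 * 377 / 6455
Q_lat = 80.77 kW

80.77


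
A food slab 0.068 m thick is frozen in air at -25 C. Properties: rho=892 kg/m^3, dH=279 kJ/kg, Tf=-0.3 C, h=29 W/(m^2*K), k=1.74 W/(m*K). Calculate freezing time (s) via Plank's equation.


dT = -0.3 - (-25) = 24.7 K
term1 = a/(2h) = 0.068/(2*29) = 0.001172413793
term2 = a^2/(8k) = 0.068^2/(8*1.74) = 0.000332183908
t = rho*dH*1000/dT * (term1 + term2)
t = 892*279*1000/24.7 * (0.001172413793 + 0.000332183908)
t = 15160 s

15160


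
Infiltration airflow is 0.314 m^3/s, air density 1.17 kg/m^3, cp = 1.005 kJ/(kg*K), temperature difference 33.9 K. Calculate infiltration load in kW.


Q = V_dot * rho * cp * dT
Q = 0.314 * 1.17 * 1.005 * 33.9
Q = 12.516 kW

12.516


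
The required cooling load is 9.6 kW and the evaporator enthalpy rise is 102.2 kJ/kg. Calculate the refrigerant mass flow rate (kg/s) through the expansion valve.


m_dot = Q / dh
m_dot = 9.6 / 102.2
m_dot = 0.0939 kg/s

0.0939


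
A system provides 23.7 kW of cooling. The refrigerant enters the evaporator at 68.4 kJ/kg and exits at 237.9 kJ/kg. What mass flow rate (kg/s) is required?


dh = 237.9 - 68.4 = 169.5 kJ/kg
m_dot = Q / dh = 23.7 / 169.5 = 0.1398 kg/s

0.1398


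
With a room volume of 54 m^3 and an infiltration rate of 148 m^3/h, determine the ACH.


ACH = flow / volume
ACH = 148 / 54
ACH = 2.741

2.741


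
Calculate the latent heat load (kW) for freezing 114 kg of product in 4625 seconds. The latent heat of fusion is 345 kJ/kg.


Q_lat = m * h_fg / t
Q_lat = 114 * 345 / 4625
Q_lat = 8.5 kW

8.5


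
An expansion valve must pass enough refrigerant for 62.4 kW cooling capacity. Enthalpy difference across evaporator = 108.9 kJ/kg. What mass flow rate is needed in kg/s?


m_dot = Q / dh
m_dot = 62.4 / 108.9
m_dot = 0.573 kg/s

0.573


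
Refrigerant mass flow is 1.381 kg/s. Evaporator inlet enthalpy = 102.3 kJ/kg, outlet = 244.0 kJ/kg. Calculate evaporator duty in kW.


dh = 244.0 - 102.3 = 141.7 kJ/kg
Q_evap = m_dot * dh = 1.381 * 141.7
Q_evap = 195.69 kW

195.69


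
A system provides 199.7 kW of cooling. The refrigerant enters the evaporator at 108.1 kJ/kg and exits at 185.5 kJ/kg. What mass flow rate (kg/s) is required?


dh = 185.5 - 108.1 = 77.4 kJ/kg
m_dot = Q / dh = 199.7 / 77.4 = 2.5801 kg/s

2.5801


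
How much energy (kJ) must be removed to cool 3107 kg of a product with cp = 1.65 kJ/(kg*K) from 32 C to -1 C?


dT = 32 - (-1) = 33 K
Q = m * cp * dT = 3107 * 1.65 * 33
Q = 169176 kJ

169176


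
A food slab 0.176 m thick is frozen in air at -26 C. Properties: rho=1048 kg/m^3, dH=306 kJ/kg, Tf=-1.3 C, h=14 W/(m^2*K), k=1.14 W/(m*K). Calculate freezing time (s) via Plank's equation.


dT = -1.3 - (-26) = 24.7 K
term1 = a/(2h) = 0.176/(2*14) = 0.006285714286
term2 = a^2/(8k) = 0.176^2/(8*1.14) = 0.003396491228
t = rho*dH*1000/dT * (term1 + term2)
t = 1048*306*1000/24.7 * (0.006285714286 + 0.003396491228)
t = 125707 s

125707


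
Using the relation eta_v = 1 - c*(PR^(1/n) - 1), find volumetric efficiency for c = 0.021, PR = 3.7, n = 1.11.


PR^(1/n) = 3.7^(1/1.11) = 3.25007546
eta_v = 1 - 0.021 * (3.25007546 - 1)
eta_v = 0.9527

0.9527


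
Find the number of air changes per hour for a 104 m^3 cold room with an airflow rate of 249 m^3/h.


ACH = flow / volume
ACH = 249 / 104
ACH = 2.394

2.394


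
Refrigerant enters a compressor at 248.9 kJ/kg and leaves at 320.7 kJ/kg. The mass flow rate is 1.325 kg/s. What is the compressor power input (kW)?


dh = 320.7 - 248.9 = 71.8 kJ/kg
W = m_dot * dh = 1.325 * 71.8 = 95.14 kW

95.14


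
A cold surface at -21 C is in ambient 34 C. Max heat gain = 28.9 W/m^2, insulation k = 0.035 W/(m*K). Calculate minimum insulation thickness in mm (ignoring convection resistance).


dT = 34 - (-21) = 55 K
thickness = k * dT / q_max * 1000
thickness = 0.035 * 55 / 28.9 * 1000
thickness = 66.6 mm

66.6


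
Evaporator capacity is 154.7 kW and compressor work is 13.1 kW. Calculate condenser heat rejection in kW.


Q_cond = Q_evap + W
Q_cond = 154.7 + 13.1
Q_cond = 167.8 kW

167.8


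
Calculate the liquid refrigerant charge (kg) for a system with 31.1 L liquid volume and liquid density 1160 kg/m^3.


Charge = V * rho / 1000
Charge = 31.1 * 1160 / 1000
Charge = 36.08 kg

36.08


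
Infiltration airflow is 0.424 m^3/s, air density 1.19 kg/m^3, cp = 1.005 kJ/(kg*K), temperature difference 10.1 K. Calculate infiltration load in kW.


Q = V_dot * rho * cp * dT
Q = 0.424 * 1.19 * 1.005 * 10.1
Q = 5.122 kW

5.122


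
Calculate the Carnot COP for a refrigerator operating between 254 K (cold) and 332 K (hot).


dT = 332 - 254 = 78 K
COP_carnot = T_cold / dT = 254 / 78
COP_carnot = 3.256

3.256


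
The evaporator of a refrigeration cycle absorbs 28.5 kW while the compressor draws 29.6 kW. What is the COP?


COP = Q_evap / W
COP = 28.5 / 29.6
COP = 0.963

0.963


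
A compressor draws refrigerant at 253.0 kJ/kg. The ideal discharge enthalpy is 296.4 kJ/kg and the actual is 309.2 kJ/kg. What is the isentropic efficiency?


dh_ideal = 296.4 - 253.0 = 43.4 kJ/kg
dh_actual = 309.2 - 253.0 = 56.2 kJ/kg
eta_s = dh_ideal / dh_actual = 43.4 / 56.2
eta_s = 0.7722

0.7722


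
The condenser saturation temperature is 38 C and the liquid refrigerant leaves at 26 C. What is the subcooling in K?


Subcooling = T_cond - T_liquid
Subcooling = 38 - 26
Subcooling = 12 K

12


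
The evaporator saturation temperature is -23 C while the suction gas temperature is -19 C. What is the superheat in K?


Superheat = T_suction - T_evap
Superheat = -19 - (-23)
Superheat = 4 K

4


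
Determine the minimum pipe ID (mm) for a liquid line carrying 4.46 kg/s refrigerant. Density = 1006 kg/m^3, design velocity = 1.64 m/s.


A = m_dot / (rho * v) = 4.46 / (1006 * 1.64) = 0.00270329244 m^2
d = sqrt(4*A/pi) * 1000
d = 58.7 mm

58.7


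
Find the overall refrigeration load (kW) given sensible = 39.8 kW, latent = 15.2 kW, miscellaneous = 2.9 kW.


Q_total = Q_s + Q_l + Q_misc
Q_total = 39.8 + 15.2 + 2.9
Q_total = 57.9 kW

57.9


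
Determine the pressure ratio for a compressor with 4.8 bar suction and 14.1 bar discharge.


PR = P_high / P_low
PR = 14.1 / 4.8
PR = 2.938

2.938


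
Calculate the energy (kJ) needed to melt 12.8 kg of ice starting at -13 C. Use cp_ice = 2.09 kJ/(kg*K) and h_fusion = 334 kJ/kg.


Sensible heat = cp * dT = 2.09 * 13 = 27.17 kJ/kg
Total per kg = 27.17 + 334 = 361.17 kJ/kg
Q = m * total = 12.8 * 361.17
Q = 4623.0 kJ

4623.0


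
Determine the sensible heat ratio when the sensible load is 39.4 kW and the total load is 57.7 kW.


SHR = Q_sensible / Q_total
SHR = 39.4 / 57.7
SHR = 0.683

0.683


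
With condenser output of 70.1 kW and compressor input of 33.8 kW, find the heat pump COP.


COP_hp = Q_cond / W
COP_hp = 70.1 / 33.8
COP_hp = 2.074

2.074


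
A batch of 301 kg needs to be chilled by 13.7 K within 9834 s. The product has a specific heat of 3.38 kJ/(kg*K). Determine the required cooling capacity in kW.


Q = m * cp * dT / t
Q = 301 * 3.38 * 13.7 / 9834
Q = 1.417 kW

1.417


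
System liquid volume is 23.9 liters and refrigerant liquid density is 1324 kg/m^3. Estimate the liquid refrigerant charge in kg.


Charge = V * rho / 1000
Charge = 23.9 * 1324 / 1000
Charge = 31.64 kg

31.64


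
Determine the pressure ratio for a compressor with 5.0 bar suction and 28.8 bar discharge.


PR = P_high / P_low
PR = 28.8 / 5.0
PR = 5.76

5.76


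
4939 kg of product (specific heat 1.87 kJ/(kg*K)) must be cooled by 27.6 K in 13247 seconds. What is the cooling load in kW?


Q = m * cp * dT / t
Q = 4939 * 1.87 * 27.6 / 13247
Q = 19.243 kW

19.243


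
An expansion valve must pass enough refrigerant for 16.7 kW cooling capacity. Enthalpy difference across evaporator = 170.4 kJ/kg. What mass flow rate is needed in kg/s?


m_dot = Q / dh
m_dot = 16.7 / 170.4
m_dot = 0.098 kg/s

0.098


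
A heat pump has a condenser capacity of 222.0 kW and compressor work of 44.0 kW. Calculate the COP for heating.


COP_hp = Q_cond / W
COP_hp = 222.0 / 44.0
COP_hp = 5.045

5.045


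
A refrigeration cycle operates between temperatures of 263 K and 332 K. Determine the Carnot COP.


dT = 332 - 263 = 69 K
COP_carnot = T_cold / dT = 263 / 69
COP_carnot = 3.812

3.812


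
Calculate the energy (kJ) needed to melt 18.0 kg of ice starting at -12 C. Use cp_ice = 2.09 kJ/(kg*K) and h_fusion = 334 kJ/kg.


Sensible heat = cp * dT = 2.09 * 12 = 25.08 kJ/kg
Total per kg = 25.08 + 334 = 359.08 kJ/kg
Q = m * total = 18.0 * 359.08
Q = 6463.4 kJ

6463.4


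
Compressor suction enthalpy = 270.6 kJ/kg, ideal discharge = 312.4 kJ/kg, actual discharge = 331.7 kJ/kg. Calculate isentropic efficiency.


dh_ideal = 312.4 - 270.6 = 41.8 kJ/kg
dh_actual = 331.7 - 270.6 = 61.1 kJ/kg
eta_s = dh_ideal / dh_actual = 41.8 / 61.1
eta_s = 0.6841

0.6841


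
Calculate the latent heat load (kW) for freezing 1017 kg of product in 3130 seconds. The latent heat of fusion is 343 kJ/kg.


Q_lat = m * h_fg / t
Q_lat = 1017 * 343 / 3130
Q_lat = 111.45 kW

111.45


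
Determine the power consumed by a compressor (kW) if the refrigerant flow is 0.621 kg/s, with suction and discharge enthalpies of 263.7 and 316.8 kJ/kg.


dh = 316.8 - 263.7 = 53.1 kJ/kg
W = m_dot * dh = 0.621 * 53.1 = 32.98 kW

32.98


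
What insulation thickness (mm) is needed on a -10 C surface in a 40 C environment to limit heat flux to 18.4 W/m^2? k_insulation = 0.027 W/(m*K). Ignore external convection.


dT = 40 - (-10) = 50 K
thickness = k * dT / q_max * 1000
thickness = 0.027 * 50 / 18.4 * 1000
thickness = 73.4 mm

73.4


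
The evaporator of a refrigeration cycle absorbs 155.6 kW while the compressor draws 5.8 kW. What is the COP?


COP = Q_evap / W
COP = 155.6 / 5.8
COP = 26.828

26.828


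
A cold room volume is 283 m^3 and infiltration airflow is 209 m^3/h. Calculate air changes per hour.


ACH = flow / volume
ACH = 209 / 283
ACH = 0.739

0.739


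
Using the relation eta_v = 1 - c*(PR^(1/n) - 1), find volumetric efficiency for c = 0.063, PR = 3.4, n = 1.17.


PR^(1/n) = 3.4^(1/1.17) = 2.84613493
eta_v = 1 - 0.063 * (2.84613493 - 1)
eta_v = 0.8837

0.8837


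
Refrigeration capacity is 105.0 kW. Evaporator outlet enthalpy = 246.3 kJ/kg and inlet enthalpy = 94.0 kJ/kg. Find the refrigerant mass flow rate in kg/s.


dh = 246.3 - 94.0 = 152.3 kJ/kg
m_dot = Q / dh = 105.0 / 152.3 = 0.6894 kg/s

0.6894


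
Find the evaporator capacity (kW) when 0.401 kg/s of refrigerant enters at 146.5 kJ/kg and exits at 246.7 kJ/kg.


dh = 246.7 - 146.5 = 100.2 kJ/kg
Q_evap = m_dot * dh = 0.401 * 100.2
Q_evap = 40.18 kW

40.18


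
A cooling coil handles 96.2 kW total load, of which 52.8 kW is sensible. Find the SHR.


SHR = Q_sensible / Q_total
SHR = 52.8 / 96.2
SHR = 0.549

0.549


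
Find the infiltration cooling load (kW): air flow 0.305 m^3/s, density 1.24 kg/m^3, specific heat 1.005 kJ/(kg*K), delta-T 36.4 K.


Q = V_dot * rho * cp * dT
Q = 0.305 * 1.24 * 1.005 * 36.4
Q = 13.835 kW

13.835


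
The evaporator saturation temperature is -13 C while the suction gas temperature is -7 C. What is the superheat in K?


Superheat = T_suction - T_evap
Superheat = -7 - (-13)
Superheat = 6 K

6


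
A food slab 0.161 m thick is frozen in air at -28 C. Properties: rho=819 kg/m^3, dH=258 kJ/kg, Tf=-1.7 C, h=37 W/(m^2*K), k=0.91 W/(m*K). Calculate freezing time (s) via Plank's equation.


dT = -1.7 - (-28) = 26.3 K
term1 = a/(2h) = 0.161/(2*37) = 0.002175675676
term2 = a^2/(8k) = 0.161^2/(8*0.91) = 0.003560576923
t = rho*dH*1000/dT * (term1 + term2)
t = 819*258*1000/26.3 * (0.002175675676 + 0.003560576923)
t = 46087 s

46087


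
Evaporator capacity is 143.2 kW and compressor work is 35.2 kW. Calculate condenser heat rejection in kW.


Q_cond = Q_evap + W
Q_cond = 143.2 + 35.2
Q_cond = 178.4 kW

178.4


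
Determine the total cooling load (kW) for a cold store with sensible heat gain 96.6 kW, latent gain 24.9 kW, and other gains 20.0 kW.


Q_total = Q_s + Q_l + Q_misc
Q_total = 96.6 + 24.9 + 20.0
Q_total = 141.5 kW

141.5


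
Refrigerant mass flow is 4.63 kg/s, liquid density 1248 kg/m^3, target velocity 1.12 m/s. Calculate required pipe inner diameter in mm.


A = m_dot / (rho * v) = 4.63 / (1248 * 1.12) = 0.003312442766 m^2
d = sqrt(4*A/pi) * 1000
d = 64.9 mm

64.9


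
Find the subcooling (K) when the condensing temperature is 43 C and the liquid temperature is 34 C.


Subcooling = T_cond - T_liquid
Subcooling = 43 - 34
Subcooling = 9 K

9


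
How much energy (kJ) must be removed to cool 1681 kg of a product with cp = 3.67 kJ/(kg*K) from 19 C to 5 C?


dT = 19 - (5) = 14 K
Q = m * cp * dT = 1681 * 3.67 * 14
Q = 86370 kJ

86370


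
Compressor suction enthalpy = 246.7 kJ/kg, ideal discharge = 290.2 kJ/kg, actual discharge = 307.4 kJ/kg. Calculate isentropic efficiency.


dh_ideal = 290.2 - 246.7 = 43.5 kJ/kg
dh_actual = 307.4 - 246.7 = 60.7 kJ/kg
eta_s = dh_ideal / dh_actual = 43.5 / 60.7
eta_s = 0.7166

0.7166


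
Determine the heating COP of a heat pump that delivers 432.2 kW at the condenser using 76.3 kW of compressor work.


COP_hp = Q_cond / W
COP_hp = 432.2 / 76.3
COP_hp = 5.664

5.664


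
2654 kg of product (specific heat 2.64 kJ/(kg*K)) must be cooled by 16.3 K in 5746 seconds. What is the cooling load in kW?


Q = m * cp * dT / t
Q = 2654 * 2.64 * 16.3 / 5746
Q = 19.876 kW

19.876


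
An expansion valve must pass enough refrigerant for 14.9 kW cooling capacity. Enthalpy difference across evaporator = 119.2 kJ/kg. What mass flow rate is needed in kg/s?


m_dot = Q / dh
m_dot = 14.9 / 119.2
m_dot = 0.125 kg/s

0.125


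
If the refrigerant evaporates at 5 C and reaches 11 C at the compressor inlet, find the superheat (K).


Superheat = T_suction - T_evap
Superheat = 11 - (5)
Superheat = 6 K

6


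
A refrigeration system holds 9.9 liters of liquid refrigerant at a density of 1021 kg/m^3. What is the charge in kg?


Charge = V * rho / 1000
Charge = 9.9 * 1021 / 1000
Charge = 10.11 kg

10.11


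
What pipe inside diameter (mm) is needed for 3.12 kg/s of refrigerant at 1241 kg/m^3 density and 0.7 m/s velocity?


A = m_dot / (rho * v) = 3.12 / (1241 * 0.7) = 0.003591573616 m^2
d = sqrt(4*A/pi) * 1000
d = 67.6 mm

67.6


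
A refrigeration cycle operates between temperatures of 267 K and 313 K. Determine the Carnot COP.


dT = 313 - 267 = 46 K
COP_carnot = T_cold / dT = 267 / 46
COP_carnot = 5.804

5.804


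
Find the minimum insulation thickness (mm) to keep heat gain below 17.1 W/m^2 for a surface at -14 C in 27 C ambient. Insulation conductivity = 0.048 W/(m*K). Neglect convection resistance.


dT = 27 - (-14) = 41 K
thickness = k * dT / q_max * 1000
thickness = 0.048 * 41 / 17.1 * 1000
thickness = 115.1 mm

115.1


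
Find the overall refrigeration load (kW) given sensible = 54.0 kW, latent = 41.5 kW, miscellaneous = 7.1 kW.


Q_total = Q_s + Q_l + Q_misc
Q_total = 54.0 + 41.5 + 7.1
Q_total = 102.6 kW

102.6


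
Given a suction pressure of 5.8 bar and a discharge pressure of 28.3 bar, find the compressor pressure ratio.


PR = P_high / P_low
PR = 28.3 / 5.8
PR = 4.879

4.879


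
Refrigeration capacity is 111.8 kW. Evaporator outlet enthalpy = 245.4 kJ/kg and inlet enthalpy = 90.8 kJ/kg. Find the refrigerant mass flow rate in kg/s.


dh = 245.4 - 90.8 = 154.6 kJ/kg
m_dot = Q / dh = 111.8 / 154.6 = 0.7232 kg/s

0.7232


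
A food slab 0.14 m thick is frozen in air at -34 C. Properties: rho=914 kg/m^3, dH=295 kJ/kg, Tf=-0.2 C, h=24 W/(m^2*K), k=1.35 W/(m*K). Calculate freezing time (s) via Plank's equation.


dT = -0.2 - (-34) = 33.8 K
term1 = a/(2h) = 0.14/(2*24) = 0.002916666667
term2 = a^2/(8k) = 0.14^2/(8*1.35) = 0.001814814815
t = rho*dH*1000/dT * (term1 + term2)
t = 914*295*1000/33.8 * (0.002916666667 + 0.001814814815)
t = 37744 s

37744


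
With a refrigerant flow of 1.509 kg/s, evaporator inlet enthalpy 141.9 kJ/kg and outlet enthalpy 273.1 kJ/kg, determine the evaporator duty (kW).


dh = 273.1 - 141.9 = 131.2 kJ/kg
Q_evap = m_dot * dh = 1.509 * 131.2
Q_evap = 197.98 kW

197.98


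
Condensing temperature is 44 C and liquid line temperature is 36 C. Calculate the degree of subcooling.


Subcooling = T_cond - T_liquid
Subcooling = 44 - 36
Subcooling = 8 K

8


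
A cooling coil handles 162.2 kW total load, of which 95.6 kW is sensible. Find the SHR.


SHR = Q_sensible / Q_total
SHR = 95.6 / 162.2
SHR = 0.589

0.589


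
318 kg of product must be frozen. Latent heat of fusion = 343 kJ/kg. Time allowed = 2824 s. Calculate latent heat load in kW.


Q_lat = m * h_fg / t
Q_lat = 318 * 343 / 2824
Q_lat = 38.62 kW

38.62


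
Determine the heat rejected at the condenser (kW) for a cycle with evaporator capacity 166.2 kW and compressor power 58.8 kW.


Q_cond = Q_evap + W
Q_cond = 166.2 + 58.8
Q_cond = 225.0 kW

225.0


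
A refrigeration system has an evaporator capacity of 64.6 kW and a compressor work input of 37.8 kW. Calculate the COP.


COP = Q_evap / W
COP = 64.6 / 37.8
COP = 1.709

1.709


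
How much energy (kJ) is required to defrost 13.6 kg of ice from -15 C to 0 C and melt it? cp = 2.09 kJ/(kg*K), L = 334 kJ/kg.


Sensible heat = cp * dT = 2.09 * 15 = 31.35 kJ/kg
Total per kg = 31.35 + 334 = 365.35 kJ/kg
Q = m * total = 13.6 * 365.35
Q = 4968.8 kJ

4968.8


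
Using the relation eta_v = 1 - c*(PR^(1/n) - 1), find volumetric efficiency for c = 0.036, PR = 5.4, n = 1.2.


PR^(1/n) = 5.4^(1/1.2) = 4.07688192
eta_v = 1 - 0.036 * (4.07688192 - 1)
eta_v = 0.8892

0.8892


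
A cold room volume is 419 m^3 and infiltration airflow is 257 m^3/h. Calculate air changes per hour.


ACH = flow / volume
ACH = 257 / 419
ACH = 0.613

0.613


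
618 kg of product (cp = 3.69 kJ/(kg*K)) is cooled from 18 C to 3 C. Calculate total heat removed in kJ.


dT = 18 - (3) = 15 K
Q = m * cp * dT = 618 * 3.69 * 15
Q = 34206 kJ

34206


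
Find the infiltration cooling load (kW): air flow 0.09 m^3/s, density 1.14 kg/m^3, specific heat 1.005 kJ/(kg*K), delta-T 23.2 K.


Q = V_dot * rho * cp * dT
Q = 0.09 * 1.14 * 1.005 * 23.2
Q = 2.392 kW

2.392


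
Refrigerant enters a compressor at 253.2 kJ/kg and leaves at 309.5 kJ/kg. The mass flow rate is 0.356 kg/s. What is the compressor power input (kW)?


dh = 309.5 - 253.2 = 56.3 kJ/kg
W = m_dot * dh = 0.356 * 56.3 = 20.04 kW

20.04


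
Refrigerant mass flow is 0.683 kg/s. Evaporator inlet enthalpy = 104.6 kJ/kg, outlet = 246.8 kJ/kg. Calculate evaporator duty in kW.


dh = 246.8 - 104.6 = 142.2 kJ/kg
Q_evap = m_dot * dh = 0.683 * 142.2
Q_evap = 97.12 kW

97.12


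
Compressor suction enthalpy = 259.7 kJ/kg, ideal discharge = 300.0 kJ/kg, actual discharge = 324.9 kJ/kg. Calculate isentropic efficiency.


dh_ideal = 300.0 - 259.7 = 40.3 kJ/kg
dh_actual = 324.9 - 259.7 = 65.2 kJ/kg
eta_s = dh_ideal / dh_actual = 40.3 / 65.2
eta_s = 0.6181

0.6181


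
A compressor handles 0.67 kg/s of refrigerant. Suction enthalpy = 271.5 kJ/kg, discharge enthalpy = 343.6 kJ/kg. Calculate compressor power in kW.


dh = 343.6 - 271.5 = 72.1 kJ/kg
W = m_dot * dh = 0.67 * 72.1 = 48.31 kW

48.31


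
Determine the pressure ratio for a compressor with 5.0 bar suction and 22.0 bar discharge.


PR = P_high / P_low
PR = 22.0 / 5.0
PR = 4.4

4.4


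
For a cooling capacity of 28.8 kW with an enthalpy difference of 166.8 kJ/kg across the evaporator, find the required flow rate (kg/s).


m_dot = Q / dh
m_dot = 28.8 / 166.8
m_dot = 0.1727 kg/s

0.1727


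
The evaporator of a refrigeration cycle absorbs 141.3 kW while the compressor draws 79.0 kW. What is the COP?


COP = Q_evap / W
COP = 141.3 / 79.0
COP = 1.789

1.789


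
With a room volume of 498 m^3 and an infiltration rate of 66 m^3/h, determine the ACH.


ACH = flow / volume
ACH = 66 / 498
ACH = 0.133

0.133


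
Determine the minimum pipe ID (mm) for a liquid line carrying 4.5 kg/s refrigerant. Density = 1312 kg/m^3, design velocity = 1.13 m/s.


A = m_dot / (rho * v) = 4.5 / (1312 * 1.13) = 0.003035290309 m^2
d = sqrt(4*A/pi) * 1000
d = 62.2 mm

62.2


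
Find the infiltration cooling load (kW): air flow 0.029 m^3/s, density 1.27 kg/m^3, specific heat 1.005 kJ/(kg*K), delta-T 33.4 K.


Q = V_dot * rho * cp * dT
Q = 0.029 * 1.27 * 1.005 * 33.4
Q = 1.236 kW

1.236


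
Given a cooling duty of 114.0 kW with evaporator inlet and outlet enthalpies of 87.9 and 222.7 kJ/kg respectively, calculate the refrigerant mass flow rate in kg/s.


dh = 222.7 - 87.9 = 134.8 kJ/kg
m_dot = Q / dh = 114.0 / 134.8 = 0.8457 kg/s

0.8457


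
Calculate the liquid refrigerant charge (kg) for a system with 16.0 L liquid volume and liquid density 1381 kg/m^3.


Charge = V * rho / 1000
Charge = 16.0 * 1381 / 1000
Charge = 22.1 kg

22.1


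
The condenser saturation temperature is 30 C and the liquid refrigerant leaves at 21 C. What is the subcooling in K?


Subcooling = T_cond - T_liquid
Subcooling = 30 - 21
Subcooling = 9 K

9


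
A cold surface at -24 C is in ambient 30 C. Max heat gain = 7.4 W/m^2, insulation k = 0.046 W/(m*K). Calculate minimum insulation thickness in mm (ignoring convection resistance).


dT = 30 - (-24) = 54 K
thickness = k * dT / q_max * 1000
thickness = 0.046 * 54 / 7.4 * 1000
thickness = 335.7 mm

335.7


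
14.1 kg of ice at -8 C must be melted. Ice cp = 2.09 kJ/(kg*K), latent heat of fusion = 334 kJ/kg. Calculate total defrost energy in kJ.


Sensible heat = cp * dT = 2.09 * 8 = 16.72 kJ/kg
Total per kg = 16.72 + 334 = 350.72 kJ/kg
Q = m * total = 14.1 * 350.72
Q = 4945.2 kJ

4945.2


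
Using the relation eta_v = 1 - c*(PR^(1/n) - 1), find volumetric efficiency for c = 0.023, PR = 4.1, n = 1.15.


PR^(1/n) = 4.1^(1/1.15) = 3.41079429
eta_v = 1 - 0.023 * (3.41079429 - 1)
eta_v = 0.9446

0.9446


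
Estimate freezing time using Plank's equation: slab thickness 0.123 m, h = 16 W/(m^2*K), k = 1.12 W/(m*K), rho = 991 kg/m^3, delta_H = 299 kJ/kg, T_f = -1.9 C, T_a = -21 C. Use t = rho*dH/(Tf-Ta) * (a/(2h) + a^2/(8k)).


dT = -1.9 - (-21) = 19.1 K
term1 = a/(2h) = 0.123/(2*16) = 0.00384375
term2 = a^2/(8k) = 0.123^2/(8*1.12) = 0.001688504464
t = rho*dH*1000/dT * (term1 + term2)
t = 991*299*1000/19.1 * (0.00384375 + 0.001688504464)
t = 85825 s

85825


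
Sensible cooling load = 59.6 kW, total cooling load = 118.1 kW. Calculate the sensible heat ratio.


SHR = Q_sensible / Q_total
SHR = 59.6 / 118.1
SHR = 0.505

0.505


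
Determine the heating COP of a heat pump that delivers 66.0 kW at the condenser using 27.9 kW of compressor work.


COP_hp = Q_cond / W
COP_hp = 66.0 / 27.9
COP_hp = 2.366

2.366


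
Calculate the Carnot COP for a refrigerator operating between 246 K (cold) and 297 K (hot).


dT = 297 - 246 = 51 K
COP_carnot = T_cold / dT = 246 / 51
COP_carnot = 4.824

4.824


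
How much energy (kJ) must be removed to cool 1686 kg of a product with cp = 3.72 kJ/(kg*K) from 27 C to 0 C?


dT = 27 - (0) = 27 K
Q = m * cp * dT = 1686 * 3.72 * 27
Q = 169342 kJ

169342


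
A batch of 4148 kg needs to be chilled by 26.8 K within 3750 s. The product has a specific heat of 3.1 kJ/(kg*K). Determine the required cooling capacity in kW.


Q = m * cp * dT / t
Q = 4148 * 3.1 * 26.8 / 3750
Q = 91.898 kW

91.898


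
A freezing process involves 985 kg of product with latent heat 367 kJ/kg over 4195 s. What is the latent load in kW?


Q_lat = m * h_fg / t
Q_lat = 985 * 367 / 4195
Q_lat = 86.17 kW

86.17


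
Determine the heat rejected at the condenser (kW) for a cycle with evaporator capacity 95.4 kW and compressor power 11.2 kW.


Q_cond = Q_evap + W
Q_cond = 95.4 + 11.2
Q_cond = 106.6 kW

106.6


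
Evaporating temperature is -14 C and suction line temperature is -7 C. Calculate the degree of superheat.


Superheat = T_suction - T_evap
Superheat = -7 - (-14)
Superheat = 7 K

7


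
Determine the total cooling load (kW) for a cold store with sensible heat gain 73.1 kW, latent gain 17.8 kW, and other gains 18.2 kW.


Q_total = Q_s + Q_l + Q_misc
Q_total = 73.1 + 17.8 + 18.2
Q_total = 109.1 kW

109.1


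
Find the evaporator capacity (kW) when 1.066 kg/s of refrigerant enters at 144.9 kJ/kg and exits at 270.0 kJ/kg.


dh = 270.0 - 144.9 = 125.1 kJ/kg
Q_evap = m_dot * dh = 1.066 * 125.1
Q_evap = 133.36 kW

133.36


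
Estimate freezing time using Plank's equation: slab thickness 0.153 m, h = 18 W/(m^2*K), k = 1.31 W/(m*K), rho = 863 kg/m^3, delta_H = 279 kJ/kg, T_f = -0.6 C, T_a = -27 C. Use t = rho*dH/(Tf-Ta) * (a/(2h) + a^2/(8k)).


dT = -0.6 - (-27) = 26.4 K
term1 = a/(2h) = 0.153/(2*18) = 0.00425
term2 = a^2/(8k) = 0.153^2/(8*1.31) = 0.002233683206
t = rho*dH*1000/dT * (term1 + term2)
t = 863*279*1000/26.4 * (0.00425 + 0.002233683206)
t = 59133 s

59133


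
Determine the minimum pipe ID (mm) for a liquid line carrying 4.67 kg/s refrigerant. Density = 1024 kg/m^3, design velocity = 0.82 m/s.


A = m_dot / (rho * v) = 4.67 / (1024 * 0.82) = 0.00556164253 m^2
d = sqrt(4*A/pi) * 1000
d = 84.2 mm

84.2


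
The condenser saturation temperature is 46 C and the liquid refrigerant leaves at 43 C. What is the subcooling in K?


Subcooling = T_cond - T_liquid
Subcooling = 46 - 43
Subcooling = 3 K

3


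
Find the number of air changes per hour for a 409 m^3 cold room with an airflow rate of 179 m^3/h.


ACH = flow / volume
ACH = 179 / 409
ACH = 0.438

0.438


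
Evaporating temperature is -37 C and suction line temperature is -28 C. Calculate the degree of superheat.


Superheat = T_suction - T_evap
Superheat = -28 - (-37)
Superheat = 9 K

9


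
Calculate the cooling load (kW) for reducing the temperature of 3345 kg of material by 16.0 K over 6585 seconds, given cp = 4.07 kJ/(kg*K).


Q = m * cp * dT / t
Q = 3345 * 4.07 * 16.0 / 6585
Q = 33.079 kW

33.079


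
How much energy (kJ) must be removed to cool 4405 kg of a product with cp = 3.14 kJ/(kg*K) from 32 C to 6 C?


dT = 32 - (6) = 26 K
Q = m * cp * dT = 4405 * 3.14 * 26
Q = 359624 kJ

359624


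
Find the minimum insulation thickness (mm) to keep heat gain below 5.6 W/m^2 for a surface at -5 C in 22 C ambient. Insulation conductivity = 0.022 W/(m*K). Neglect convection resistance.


dT = 22 - (-5) = 27 K
thickness = k * dT / q_max * 1000
thickness = 0.022 * 27 / 5.6 * 1000
thickness = 106.1 mm

106.1


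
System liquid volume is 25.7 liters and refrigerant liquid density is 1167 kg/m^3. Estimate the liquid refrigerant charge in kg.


Charge = V * rho / 1000
Charge = 25.7 * 1167 / 1000
Charge = 29.99 kg

29.99


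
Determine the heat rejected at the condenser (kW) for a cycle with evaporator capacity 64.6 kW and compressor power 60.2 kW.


Q_cond = Q_evap + W
Q_cond = 64.6 + 60.2
Q_cond = 124.8 kW

124.8


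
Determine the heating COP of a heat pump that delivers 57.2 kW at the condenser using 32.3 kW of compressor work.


COP_hp = Q_cond / W
COP_hp = 57.2 / 32.3
COP_hp = 1.771

1.771


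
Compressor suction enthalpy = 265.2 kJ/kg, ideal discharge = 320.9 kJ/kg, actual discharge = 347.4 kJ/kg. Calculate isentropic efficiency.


dh_ideal = 320.9 - 265.2 = 55.7 kJ/kg
dh_actual = 347.4 - 265.2 = 82.2 kJ/kg
eta_s = dh_ideal / dh_actual = 55.7 / 82.2
eta_s = 0.6776

0.6776


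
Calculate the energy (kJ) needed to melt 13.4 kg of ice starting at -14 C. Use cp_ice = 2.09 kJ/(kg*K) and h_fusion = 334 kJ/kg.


Sensible heat = cp * dT = 2.09 * 14 = 29.26 kJ/kg
Total per kg = 29.26 + 334 = 363.26 kJ/kg
Q = m * total = 13.4 * 363.26
Q = 4867.7 kJ

4867.7


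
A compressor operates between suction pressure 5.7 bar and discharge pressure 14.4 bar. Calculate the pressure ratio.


PR = P_high / P_low
PR = 14.4 / 5.7
PR = 2.526

2.526


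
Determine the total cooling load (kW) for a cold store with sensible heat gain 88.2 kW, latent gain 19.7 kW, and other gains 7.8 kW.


Q_total = Q_s + Q_l + Q_misc
Q_total = 88.2 + 19.7 + 7.8
Q_total = 115.7 kW

115.7


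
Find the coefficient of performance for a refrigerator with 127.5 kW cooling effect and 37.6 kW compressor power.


COP = Q_evap / W
COP = 127.5 / 37.6
COP = 3.391

3.391


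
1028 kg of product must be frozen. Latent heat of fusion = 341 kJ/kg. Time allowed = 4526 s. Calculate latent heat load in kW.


Q_lat = m * h_fg / t
Q_lat = 1028 * 341 / 4526
Q_lat = 77.45 kW

77.45


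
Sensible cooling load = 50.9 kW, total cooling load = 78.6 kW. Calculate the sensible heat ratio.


SHR = Q_sensible / Q_total
SHR = 50.9 / 78.6
SHR = 0.648

0.648
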